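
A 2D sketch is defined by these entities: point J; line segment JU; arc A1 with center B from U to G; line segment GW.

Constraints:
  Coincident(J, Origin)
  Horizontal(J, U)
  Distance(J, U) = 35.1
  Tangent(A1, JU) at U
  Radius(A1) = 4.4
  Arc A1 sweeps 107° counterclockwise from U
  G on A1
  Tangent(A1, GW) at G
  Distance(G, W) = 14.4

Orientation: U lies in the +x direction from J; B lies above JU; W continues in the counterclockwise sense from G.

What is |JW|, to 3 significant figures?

40.1

On A1, U sits at bearing -90° from B; a 107° counterclockwise sweep puts G at bearing 17°, so G = B + 4.4·(cos 17°, sin 17°) = (39.3, 5.69). A1 meets GW tangentially, so BG is at right angles to GW, so GW runs along (−sin 17°, cos 17°); with |GW| = 14.4, W = (35.1, 19.5). Then |JW| = |W − J| = 40.1.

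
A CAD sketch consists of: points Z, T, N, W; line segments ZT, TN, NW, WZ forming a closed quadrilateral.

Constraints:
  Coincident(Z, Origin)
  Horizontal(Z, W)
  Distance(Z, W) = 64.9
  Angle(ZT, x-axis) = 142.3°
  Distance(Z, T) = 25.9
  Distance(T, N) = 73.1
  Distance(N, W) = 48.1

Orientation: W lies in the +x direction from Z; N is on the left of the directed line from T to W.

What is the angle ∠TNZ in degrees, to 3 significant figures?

20.5°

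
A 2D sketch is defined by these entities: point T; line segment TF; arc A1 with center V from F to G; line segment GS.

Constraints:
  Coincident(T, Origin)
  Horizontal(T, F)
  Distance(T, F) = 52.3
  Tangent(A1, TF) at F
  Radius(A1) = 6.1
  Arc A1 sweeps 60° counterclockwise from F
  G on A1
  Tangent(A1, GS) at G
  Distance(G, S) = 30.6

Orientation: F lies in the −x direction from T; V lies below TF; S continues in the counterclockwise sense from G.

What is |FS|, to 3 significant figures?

36.0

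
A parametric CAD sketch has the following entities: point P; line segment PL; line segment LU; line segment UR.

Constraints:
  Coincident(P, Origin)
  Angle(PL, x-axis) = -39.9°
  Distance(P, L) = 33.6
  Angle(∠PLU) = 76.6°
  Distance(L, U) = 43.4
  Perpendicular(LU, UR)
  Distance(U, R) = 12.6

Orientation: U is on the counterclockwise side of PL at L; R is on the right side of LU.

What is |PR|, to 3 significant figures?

57.6

P is at the origin; PL runs at -39.9° with length 33.6, so L = 33.6·(cos -39.9°, sin -39.9°) = (25.8, -21.6). ∠PLU = 76.6°, so LU runs at -39.9° + (180° − 76.6°) = 63.5° from the x-axis; with |LU| = 43.4, U = L + 43.4·(cos 63.5°, sin 63.5°) = (45.1, 17.3). The perpendicularity gives UR at right angles to LU; with |UR| = 12.6 on the right of LU, R = U + 12.6·(0.895, -0.446) = (56.4, 11.7). Then |PR| = |R − P| = 57.6.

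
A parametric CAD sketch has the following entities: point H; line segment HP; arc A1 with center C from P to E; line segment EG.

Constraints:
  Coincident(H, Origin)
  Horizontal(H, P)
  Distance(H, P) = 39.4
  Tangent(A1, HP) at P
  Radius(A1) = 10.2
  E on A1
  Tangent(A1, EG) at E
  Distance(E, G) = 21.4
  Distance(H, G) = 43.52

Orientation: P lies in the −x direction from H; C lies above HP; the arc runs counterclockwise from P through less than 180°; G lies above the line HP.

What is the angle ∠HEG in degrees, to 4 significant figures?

110.9°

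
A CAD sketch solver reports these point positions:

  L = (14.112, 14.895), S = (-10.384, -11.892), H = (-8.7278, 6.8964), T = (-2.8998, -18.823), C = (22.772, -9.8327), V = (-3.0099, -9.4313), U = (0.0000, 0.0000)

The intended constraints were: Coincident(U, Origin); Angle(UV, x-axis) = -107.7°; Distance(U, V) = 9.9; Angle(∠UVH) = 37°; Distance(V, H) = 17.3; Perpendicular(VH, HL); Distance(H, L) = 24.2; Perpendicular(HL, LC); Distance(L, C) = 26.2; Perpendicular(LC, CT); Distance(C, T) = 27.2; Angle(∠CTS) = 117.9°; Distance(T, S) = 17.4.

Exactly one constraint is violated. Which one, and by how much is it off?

Distance(T, S) = 17.4 — off by 7.20.

U = (0.00, 0.00) ✓; UV at -107.7° ✓; |UV| = 9.900 ✓; ∠UVH = 37.00° ✓; |VH| = 17.30 ✓; ∠(VH, HL) = 90.00° ✓; |HL| = 24.20 ✓; ∠(HL, LC) = 90.00° ✓; |LC| = 26.20 ✓; ∠(LC, CT) = 90.00° ✓; |CT| = 27.20 ✓; ∠CTS = 117.9° ✓; |TS| = 10.20 ✗.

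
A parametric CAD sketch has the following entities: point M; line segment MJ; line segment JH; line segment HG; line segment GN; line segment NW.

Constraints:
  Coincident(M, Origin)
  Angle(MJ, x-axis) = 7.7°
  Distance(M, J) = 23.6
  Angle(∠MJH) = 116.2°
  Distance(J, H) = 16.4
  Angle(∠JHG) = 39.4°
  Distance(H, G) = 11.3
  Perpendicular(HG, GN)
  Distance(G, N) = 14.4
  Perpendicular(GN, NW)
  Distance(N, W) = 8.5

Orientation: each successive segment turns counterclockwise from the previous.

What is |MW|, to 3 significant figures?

34.2

M is at the origin; MJ runs at 7.7° with length 23.6, so J = (23.4, 3.16). ∠MJH = 116.2° gives JH at 71.5° from the x-axis; with |JH| = 16.4, H = (28.6, 18.7). ∠JHG = 39.4° gives HG at -148° from the x-axis; with |HG| = 11.3, G = (19.0, 12.7). The perpendicularity gives GN at right angles to HG, so GN runs at -57.9°; with |GN| = 14.4, N = (26.7, 0.511). The perpendicularity gives NW at right angles to GN, so NW runs at 32.1°; with |NW| = 8.5, W = (33.9, 5.03). Then |MW| = |W − M| = 34.2.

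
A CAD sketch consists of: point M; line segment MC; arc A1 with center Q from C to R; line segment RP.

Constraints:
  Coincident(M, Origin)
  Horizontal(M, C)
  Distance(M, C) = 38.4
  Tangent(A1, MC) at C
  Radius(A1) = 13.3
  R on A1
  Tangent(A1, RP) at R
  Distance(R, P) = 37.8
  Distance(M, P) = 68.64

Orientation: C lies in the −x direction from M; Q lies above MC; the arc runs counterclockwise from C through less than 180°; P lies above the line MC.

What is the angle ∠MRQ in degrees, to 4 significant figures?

117.2°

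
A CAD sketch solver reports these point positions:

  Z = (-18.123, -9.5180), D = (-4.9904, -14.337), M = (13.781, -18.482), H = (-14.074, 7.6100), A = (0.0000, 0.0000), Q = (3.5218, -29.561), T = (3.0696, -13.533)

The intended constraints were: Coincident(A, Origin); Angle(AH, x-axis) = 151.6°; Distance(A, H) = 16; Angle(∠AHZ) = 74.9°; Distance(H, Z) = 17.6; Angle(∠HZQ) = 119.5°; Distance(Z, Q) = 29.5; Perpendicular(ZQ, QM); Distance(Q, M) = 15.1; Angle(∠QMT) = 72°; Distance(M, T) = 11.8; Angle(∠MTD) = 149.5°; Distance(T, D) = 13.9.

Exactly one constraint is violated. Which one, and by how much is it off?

Distance(T, D) = 13.9 — off by 5.80.

A = (0.00, 0.00) ✓; AH at 151.6° ✓; |AH| = 16.00 ✓; ∠AHZ = 74.90° ✓; |HZ| = 17.60 ✓; ∠HZQ = 119.5° ✓; |ZQ| = 29.50 ✓; ∠(ZQ, QM) = 90.00° ✓; |QM| = 15.10 ✓; ∠QMT = 72.00° ✓; |MT| = 11.80 ✓; ∠MTD = 149.5° ✓; |TD| = 8.100 ✗.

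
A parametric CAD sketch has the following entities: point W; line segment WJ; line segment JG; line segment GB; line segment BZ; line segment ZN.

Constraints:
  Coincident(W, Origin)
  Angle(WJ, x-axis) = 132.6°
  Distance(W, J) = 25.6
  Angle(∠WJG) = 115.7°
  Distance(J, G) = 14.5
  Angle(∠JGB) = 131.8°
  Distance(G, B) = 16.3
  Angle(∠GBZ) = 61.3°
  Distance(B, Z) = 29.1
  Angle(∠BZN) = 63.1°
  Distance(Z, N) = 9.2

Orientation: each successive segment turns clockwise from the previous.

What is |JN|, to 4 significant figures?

9.844

W is at the origin; WJ runs at 132.6° with length 25.6, so J = (-17.33, 18.84). ∠WJG = 115.7° gives JG at 68.30° from the x-axis; with |JG| = 14.5, G = (-11.97, 32.32). ∠JGB = 131.8° gives GB at 20.10° from the x-axis; with |GB| = 16.3, B = (3.341, 37.92). ∠GBZ = 61.3° gives BZ at -98.60° from the x-axis; with |BZ| = 29.1, Z = (-1.011, 9.145). ∠BZN = 63.1° gives ZN at 144.5° from the x-axis; with |ZN| = 9.2, N = (-8.501, 14.49). Then |JN| = |N − J| = 9.844.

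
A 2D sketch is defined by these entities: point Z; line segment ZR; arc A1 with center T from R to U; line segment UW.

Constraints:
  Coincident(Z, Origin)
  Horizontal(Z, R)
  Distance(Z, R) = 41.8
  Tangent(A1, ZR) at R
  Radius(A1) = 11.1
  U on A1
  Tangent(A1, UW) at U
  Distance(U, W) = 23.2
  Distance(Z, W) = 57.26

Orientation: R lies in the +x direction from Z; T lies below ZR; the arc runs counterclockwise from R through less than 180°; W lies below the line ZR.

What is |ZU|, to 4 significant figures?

36.29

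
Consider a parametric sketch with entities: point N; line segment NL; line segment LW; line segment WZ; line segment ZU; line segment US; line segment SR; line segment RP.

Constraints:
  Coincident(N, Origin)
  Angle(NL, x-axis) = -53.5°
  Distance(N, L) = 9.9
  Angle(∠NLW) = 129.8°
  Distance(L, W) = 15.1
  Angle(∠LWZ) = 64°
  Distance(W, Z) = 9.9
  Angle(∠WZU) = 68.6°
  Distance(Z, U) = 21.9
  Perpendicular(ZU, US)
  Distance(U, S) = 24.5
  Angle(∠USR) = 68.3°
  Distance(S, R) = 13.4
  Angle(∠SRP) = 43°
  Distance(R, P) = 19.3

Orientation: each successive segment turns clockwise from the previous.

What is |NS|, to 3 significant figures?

37.4

∠WZU = 68.6° gives ZU at 28.9° from the x-axis; with |ZU| = 21.9, U = (13.9, -5.72). The perpendicularity gives US at right angles to ZU, so US runs at -61.1°; with |US| = 24.5, S = (25.7, -27.2). Then |NS| = |S − N| = 37.4.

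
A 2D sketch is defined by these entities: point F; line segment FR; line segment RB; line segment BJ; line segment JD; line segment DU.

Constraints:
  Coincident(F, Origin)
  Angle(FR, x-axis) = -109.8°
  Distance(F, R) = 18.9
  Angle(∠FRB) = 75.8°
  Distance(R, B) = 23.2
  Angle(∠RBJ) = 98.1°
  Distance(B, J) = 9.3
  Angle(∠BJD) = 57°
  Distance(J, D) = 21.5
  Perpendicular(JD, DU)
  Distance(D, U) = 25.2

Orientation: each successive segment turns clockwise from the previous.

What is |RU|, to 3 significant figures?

27.6

F is at the origin; FR runs at -109.8° with length 18.9, so R = (-6.40, -17.8). ∠FRB = 75.8° gives RB at 146° from the x-axis; with |RB| = 23.2, B = (-25.6, -4.81). ∠RBJ = 98.1° gives BJ at 64.1° from the x-axis; with |BJ| = 9.3, J = (-21.6, 3.56). ∠BJD = 57.0° gives JD at -58.9° from the x-axis; with |JD| = 21.5, D = (-10.5, -14.9). JD ⟂ DU, so DU runs at -149°; with |DU| = 25.2, U = (-32.0, -27.9). Then |RU| = |U − R| = 27.6.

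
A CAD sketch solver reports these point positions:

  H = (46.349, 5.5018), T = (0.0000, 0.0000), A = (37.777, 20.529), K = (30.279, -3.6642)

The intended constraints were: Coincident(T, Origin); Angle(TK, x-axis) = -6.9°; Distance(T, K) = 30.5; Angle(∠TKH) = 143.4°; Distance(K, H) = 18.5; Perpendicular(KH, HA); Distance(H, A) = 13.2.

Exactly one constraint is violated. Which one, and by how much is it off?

Distance(H, A) = 13.2 — off by 4.10.

T = (0.00, 0.00) ✓; TK at -6.900° ✓; |TK| = 30.50 ✓; ∠TKH = 143.4° ✓; |KH| = 18.50 ✓; ∠(KH, HA) = 90.00° ✓; |HA| = 17.30 ✗.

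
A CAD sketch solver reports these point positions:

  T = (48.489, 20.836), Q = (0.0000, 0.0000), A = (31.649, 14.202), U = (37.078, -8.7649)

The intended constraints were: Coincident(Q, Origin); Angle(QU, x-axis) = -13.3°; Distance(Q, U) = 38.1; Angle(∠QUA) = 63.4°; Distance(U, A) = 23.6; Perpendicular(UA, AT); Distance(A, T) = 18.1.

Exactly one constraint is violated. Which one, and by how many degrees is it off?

Perpendicular(UA, AT) — off by 8.20°.

Q = (0.00, 0.00) ✓; QU at -13.30° ✓; |QU| = 38.10 ✓; ∠QUA = 63.40° ✓; |UA| = 23.60 ✓; ∠(UA, AT) = 81.80° ✗; |AT| = 18.10 ✓.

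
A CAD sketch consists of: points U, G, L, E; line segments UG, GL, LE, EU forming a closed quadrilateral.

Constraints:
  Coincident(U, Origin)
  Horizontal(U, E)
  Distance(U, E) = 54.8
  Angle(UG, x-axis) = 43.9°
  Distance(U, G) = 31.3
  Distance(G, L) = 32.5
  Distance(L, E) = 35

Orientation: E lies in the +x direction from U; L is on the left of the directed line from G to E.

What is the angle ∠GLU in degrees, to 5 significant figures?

9.7755°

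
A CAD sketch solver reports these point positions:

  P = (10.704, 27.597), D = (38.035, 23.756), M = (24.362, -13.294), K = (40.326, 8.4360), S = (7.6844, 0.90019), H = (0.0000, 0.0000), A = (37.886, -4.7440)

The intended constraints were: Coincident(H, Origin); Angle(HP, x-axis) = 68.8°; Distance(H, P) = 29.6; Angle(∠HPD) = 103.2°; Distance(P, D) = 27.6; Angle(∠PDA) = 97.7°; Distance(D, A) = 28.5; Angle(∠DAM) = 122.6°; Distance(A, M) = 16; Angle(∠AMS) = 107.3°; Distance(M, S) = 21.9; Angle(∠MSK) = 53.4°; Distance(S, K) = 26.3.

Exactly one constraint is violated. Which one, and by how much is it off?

Distance(S, K) = 26.3 — off by 7.20.

H = (0.00, 0.00) ✓; HP at 68.80° ✓; |HP| = 29.60 ✓; ∠HPD = 103.2° ✓; |PD| = 27.60 ✓; ∠PDA = 97.70° ✓; |DA| = 28.50 ✓; ∠DAM = 122.6° ✓; |AM| = 16.00 ✓; ∠AMS = 107.3° ✓; |MS| = 21.90 ✓; ∠MSK = 53.40° ✓; |SK| = 33.50 ✗.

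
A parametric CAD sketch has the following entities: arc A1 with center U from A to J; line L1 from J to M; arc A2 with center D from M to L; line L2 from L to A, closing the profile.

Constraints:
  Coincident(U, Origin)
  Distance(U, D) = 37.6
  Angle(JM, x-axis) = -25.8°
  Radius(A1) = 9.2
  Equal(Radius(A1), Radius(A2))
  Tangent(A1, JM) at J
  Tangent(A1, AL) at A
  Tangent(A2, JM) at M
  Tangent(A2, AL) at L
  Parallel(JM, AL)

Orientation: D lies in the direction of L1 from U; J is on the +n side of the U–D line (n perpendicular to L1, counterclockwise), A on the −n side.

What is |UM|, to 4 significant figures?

38.71

The slot axis is L1's direction at -25.8°, so u = (cos -25.8°, sin -25.8°) = (0.9003, -0.4352) and n = (−sin -25.8°, cos -25.8°) = (0.4352, 0.9003). U is at the origin and D lies 37.6 along u from U, so D = 37.6·u = (33.85, -16.36). Tangency of A1 to both parallel lines with radius 9.2 puts J and A at U ± 9.2·n: J = (4.004, 8.283), A = (-4.004, -8.283). Equal radii place M and L the same way about D: M = D + 9.2·n = (37.86, -8.082), L = D − 9.2·n = (29.85, -24.65). Then |UM| = |M − U| = 38.71.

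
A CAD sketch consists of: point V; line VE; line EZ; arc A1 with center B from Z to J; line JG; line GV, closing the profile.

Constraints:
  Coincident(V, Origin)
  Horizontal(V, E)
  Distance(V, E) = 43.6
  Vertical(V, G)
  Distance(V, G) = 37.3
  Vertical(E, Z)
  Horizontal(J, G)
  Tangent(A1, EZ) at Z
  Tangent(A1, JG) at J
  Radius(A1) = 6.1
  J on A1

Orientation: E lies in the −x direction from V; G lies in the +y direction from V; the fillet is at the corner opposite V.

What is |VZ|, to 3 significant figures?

53.6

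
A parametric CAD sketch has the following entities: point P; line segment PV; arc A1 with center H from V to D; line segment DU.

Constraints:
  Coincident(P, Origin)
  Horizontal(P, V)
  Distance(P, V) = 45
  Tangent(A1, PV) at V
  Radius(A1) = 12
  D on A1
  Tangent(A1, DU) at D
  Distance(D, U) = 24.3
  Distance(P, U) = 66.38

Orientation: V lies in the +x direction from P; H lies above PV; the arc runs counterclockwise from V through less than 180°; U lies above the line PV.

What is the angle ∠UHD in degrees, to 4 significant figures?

63.72°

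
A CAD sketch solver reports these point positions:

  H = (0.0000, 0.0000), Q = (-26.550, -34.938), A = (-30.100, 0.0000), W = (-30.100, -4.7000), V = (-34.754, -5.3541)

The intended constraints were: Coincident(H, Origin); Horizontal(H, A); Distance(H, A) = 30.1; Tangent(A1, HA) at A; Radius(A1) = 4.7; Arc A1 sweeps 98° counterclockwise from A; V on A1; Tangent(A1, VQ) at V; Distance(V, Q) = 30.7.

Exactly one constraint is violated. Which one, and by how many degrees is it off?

Tangent(A1, VQ) at V — off by 7.50°.

H = (0.00, 0.00) ✓; H.y = 0.00, A.y = 0.00 ✓; |HA| = 30.10 ✓; ∠(WA, AH) = 90.00° ✓; |WA| = 4.700 ✓; bearing(W→V) − bearing(W→A) = 98.00° ✓; |WV| = 4.700 ✓; ∠(WV, VQ) = 82.50° ✗; |VQ| = 30.70 ✓.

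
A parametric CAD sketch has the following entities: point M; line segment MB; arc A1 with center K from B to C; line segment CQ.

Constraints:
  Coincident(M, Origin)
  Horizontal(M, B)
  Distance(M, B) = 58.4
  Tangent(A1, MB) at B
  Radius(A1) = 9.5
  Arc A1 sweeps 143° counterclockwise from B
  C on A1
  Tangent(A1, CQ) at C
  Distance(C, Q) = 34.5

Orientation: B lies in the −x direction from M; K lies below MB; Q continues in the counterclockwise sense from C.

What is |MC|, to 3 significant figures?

66.4

M is at the origin; M and B share the same y with |MB| = 58.4 and B on the −x side, so B = (-58.4, 0.00). Tangency of A1 to MB means the radius KB is perpendicular to MB, so K = B + (0, -9.5) = (-58.4, -9.50). On A1, B sits at bearing 90° from K; a 143° counterclockwise sweep puts C at bearing 233°, so C = K + 9.5·(cos 233°, sin 233°) = (-64.1, -17.1). Then |MC| = |C − M| = 66.4.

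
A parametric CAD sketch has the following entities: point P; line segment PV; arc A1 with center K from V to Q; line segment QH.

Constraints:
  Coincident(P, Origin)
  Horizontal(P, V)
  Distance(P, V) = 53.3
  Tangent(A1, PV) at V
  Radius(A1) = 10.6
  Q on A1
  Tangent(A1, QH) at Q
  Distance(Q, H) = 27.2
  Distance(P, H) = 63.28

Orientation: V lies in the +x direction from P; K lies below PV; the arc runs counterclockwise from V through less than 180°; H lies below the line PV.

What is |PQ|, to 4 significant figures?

44.95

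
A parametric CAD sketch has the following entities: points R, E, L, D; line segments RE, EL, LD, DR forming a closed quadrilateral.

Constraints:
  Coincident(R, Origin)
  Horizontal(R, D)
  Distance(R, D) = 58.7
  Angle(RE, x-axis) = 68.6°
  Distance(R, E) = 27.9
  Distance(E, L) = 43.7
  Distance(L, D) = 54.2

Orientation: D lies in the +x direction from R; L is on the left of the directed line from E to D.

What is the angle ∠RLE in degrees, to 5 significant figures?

12.130°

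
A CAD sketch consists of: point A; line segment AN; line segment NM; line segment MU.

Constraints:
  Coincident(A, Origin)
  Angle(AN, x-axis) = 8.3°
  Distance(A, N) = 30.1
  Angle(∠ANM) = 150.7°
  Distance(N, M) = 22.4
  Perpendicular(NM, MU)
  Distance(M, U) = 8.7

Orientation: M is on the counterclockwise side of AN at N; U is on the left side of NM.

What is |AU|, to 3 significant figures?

49.0

∠ANM = 150.7°, so NM runs at 8.3° + (180° − 150.7°) = 37.6° from the x-axis; with |NM| = 22.4, M = N + 22.4·(cos 37.6°, sin 37.6°) = (47.5, 18.0). NM ⟂ MU; with |MU| = 8.7 on the left of NM, U = M + 8.7·(-0.610, 0.792) = (42.2, 24.9). Then |AU| = |U − A| = 49.0.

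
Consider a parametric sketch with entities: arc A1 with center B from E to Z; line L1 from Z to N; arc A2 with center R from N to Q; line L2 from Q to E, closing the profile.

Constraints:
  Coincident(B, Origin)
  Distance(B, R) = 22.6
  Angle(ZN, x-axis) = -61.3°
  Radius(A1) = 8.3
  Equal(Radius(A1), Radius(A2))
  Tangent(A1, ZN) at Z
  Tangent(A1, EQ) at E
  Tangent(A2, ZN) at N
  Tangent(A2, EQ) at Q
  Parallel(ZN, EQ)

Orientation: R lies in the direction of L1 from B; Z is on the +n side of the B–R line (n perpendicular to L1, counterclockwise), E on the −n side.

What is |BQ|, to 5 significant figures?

24.076

The slot axis is L1's direction at -61.3°, so u = (cos -61.3°, sin -61.3°) = (0.48022, -0.87715) and n = (−sin -61.3°, cos -61.3°) = (0.87715, 0.48022). B is at the origin and R lies 22.6 along u from B, so R = 22.6·u = (10.853, -19.824). Tangency of A1 to both parallel lines with radius 8.3 puts Z and E at B ± 8.3·n: Z = (7.2803, 3.9859), E = (-7.2803, -3.9859). Equal radii place N and Q the same way about R: N = R + 8.3·n = (18.133, -15.838), Q = R − 8.3·n = (3.5727, -23.809). Then |BQ| = |Q − B| = 24.076.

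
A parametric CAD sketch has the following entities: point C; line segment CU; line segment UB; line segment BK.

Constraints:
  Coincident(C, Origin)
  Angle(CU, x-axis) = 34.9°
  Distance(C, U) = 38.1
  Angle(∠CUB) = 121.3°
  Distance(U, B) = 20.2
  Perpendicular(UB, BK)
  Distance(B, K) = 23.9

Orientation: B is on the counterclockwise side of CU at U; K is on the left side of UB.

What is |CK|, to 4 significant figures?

40.92

C is at the origin; CU runs at 34.9° with length 38.1, so U = 38.1·(cos 34.9°, sin 34.9°) = (31.25, 21.80). ∠CUB = 121.3°, so UB runs at 34.9° + (180° − 121.3°) = 93.60° from the x-axis; with |UB| = 20.2, B = U + 20.2·(cos 93.60°, sin 93.60°) = (29.98, 41.96). UB is perpendicular to BK; with |BK| = 23.9 on the left of UB, K = B + 23.9·(-0.9980, -0.06279) = (6.127, 40.46). Then |CK| = |K − C| = 40.92.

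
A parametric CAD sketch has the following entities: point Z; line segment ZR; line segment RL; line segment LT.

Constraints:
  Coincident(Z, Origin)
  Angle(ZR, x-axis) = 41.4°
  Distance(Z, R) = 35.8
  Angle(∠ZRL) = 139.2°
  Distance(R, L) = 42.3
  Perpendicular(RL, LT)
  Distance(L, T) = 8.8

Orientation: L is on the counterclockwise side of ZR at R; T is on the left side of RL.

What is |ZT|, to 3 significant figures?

70.9

Z is at the origin; ZR runs at 41.4° with length 35.8, so R = 35.8·(cos 41.4°, sin 41.4°) = (26.9, 23.7). ∠ZRL = 139.2°, so RL runs at 41.4° + (180° − 139.2°) = 82.2° from the x-axis; with |RL| = 42.3, L = R + 42.3·(cos 82.2°, sin 82.2°) = (32.6, 65.6). RL ⟂ LT; with |LT| = 8.8 on the left of RL, T = L + 8.8·(-0.991, 0.136) = (23.9, 66.8). Then |ZT| = |T − Z| = 70.9.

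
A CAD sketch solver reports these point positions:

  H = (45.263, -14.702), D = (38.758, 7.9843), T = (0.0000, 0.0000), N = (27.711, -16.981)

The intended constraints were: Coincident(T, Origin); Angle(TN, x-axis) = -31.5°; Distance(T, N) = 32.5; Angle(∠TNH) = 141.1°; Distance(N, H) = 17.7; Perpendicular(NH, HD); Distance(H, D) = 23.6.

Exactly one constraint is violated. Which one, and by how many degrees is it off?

Perpendicular(NH, HD) — off by 8.60°.

T = (0.00, 0.00) ✓; TN at -31.50° ✓; |TN| = 32.50 ✓; ∠TNH = 141.1° ✓; |NH| = 17.70 ✓; ∠(NH, HD) = 98.60° ✗; |HD| = 23.60 ✓.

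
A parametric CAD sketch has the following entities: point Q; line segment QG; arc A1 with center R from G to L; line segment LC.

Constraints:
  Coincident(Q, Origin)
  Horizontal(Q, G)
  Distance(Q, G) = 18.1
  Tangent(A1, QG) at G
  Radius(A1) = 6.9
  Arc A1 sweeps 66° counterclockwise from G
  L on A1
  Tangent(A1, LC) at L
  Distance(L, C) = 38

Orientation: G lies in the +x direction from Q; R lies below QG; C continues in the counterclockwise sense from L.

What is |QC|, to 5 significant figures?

38.980

Q is at the origin; Q and G share the same y with |QG| = 18.1 and G on the +x side, so G = (18.100, 0.0000). A1 meets QG tangentially, so RG is at right angles to QG, so R = G + (0, -6.9) = (18.100, -6.9000). On A1, G sits at bearing 90° from R; a 66° counterclockwise sweep puts L at bearing 156°, so L = R + 6.9·(cos 156°, sin 156°) = (11.797, -4.0935). The tangent condition forces RL to be normal to LC, so LC runs along (−sin 156°, cos 156°); with |LC| = 38.0, C = (-3.6595, -38.808). Then |QC| = |C − Q| = 38.980.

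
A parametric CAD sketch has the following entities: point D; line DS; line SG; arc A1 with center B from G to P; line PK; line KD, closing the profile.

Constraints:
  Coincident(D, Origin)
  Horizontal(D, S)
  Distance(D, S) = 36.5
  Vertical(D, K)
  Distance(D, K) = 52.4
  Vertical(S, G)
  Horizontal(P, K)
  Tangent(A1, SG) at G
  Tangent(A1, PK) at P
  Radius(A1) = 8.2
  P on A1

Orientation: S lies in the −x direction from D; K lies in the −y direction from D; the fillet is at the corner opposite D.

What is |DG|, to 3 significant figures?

57.3

D is at the origin; D and S share the same y with |DS| = 36.5 and S on the −x side, so S = (-36.5, 0.00). DK is vertical with |DK| = 52.4 and K on the −y side, so K = (0.00, -52.4). The virtual corner opposite D is at (-36.5, -52.4). A1 meets SG tangentially, so BG is at right angles to SG and tangency of A1 to PK means the radius BP is perpendicular to PK, with radius 8.2, so the center B sits 8.2 in from both sides at B = (-28.3, -44.2). That places the tangent points at G = (-36.5, -44.2) on SG and P = (-28.3, -52.4) on PK. Then |DG| = |G − D| = 57.3.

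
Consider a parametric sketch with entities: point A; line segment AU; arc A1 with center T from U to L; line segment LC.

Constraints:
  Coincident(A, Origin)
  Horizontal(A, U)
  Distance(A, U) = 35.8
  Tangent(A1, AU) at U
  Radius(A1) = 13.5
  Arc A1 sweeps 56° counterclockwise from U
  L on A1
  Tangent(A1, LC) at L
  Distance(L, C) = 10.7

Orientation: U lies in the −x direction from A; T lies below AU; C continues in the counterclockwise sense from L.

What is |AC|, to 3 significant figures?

55.0

A is at the origin; AU is horizontal with |AU| = 35.8 and U on the −x side, so U = (-35.8, 0.00). Since A1 is tangent to AU there, TU ⟂ AU, so T = U + (0, -13.5) = (-35.8, -13.5). On A1, U sits at bearing 90° from T; a 56° counterclockwise sweep puts L at bearing 146°, so L = T + 13.5·(cos 146°, sin 146°) = (-47.0, -5.95). A1 meets LC tangentially, so TL is at right angles to LC, so LC runs along (−sin 146°, cos 146°); with |LC| = 10.7, C = (-53.0, -14.8). Then |AC| = |C − A| = 55.0.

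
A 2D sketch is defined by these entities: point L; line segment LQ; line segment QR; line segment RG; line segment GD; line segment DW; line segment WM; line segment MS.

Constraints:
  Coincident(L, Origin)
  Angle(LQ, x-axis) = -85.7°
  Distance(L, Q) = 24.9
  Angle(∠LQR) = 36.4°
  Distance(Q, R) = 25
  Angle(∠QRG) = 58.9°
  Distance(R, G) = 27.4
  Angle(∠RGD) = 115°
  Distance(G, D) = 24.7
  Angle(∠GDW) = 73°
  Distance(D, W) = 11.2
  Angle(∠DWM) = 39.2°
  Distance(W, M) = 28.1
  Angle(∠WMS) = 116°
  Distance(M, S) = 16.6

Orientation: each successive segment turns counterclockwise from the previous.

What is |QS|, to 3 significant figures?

50.6

∠DWM = 39.2° gives WM at 132° from the x-axis; with |WM| = 28.1, M = (-30.7, -6.18). ∠WMS = 116.0° gives MS at -164° from the x-axis; with |MS| = 16.6, S = (-46.7, -10.7). Then |QS| = |S − Q| = 50.6.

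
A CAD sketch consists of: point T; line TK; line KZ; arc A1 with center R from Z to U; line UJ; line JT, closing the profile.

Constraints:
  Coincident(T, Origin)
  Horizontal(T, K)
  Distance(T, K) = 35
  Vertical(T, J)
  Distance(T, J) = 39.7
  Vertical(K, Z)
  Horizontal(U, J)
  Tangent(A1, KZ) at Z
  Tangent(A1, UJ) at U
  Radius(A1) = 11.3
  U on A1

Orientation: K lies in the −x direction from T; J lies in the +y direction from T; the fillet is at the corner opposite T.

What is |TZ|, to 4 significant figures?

45.07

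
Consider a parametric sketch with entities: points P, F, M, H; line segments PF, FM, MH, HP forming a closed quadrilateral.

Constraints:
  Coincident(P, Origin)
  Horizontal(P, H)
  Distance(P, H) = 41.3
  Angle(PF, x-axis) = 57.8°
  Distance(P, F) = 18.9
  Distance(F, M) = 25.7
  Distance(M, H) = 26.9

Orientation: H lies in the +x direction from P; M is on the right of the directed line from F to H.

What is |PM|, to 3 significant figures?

18.3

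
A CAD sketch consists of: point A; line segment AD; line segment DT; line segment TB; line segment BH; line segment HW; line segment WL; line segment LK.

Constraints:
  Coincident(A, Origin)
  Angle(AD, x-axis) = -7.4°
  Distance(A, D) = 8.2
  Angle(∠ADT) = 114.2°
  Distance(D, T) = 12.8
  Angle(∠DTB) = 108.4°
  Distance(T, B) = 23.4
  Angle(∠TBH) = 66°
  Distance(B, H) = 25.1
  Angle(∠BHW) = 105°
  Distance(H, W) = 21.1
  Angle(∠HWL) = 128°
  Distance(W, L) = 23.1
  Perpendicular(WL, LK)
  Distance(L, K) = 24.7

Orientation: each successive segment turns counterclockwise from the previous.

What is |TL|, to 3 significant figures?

18.9

A is at the origin; AD runs at -7.4° with length 8.2, so D = (8.13, -1.06). ∠ADT = 114.2° gives DT at 58.4° from the x-axis; with |DT| = 12.8, T = (14.8, 9.85). ∠DTB = 108.4° gives TB at 130° from the x-axis; with |TB| = 23.4, B = (-0.203, 27.8). ∠TBH = 66.0° gives BH at -116° from the x-axis; with |BH| = 25.1, H = (-11.2, 5.21). ∠BHW = 105.0° gives HW at -41.0° from the x-axis; with |HW| = 21.1, W = (4.72, -8.63). ∠HWL = 128.0° gives WL at 11.0° from the x-axis; with |WL| = 23.1, L = (27.4, -4.22). Then |TL| = |L − T| = 18.9.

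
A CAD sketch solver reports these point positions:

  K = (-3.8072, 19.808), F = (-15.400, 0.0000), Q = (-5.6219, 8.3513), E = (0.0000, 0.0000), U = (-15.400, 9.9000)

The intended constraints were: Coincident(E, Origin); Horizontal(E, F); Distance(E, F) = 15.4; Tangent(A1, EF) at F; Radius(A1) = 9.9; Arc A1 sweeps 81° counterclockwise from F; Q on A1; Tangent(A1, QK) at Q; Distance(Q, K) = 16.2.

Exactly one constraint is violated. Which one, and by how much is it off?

Distance(Q, K) = 16.2 — off by 4.60.

E = (0.00, 0.00) ✓; E.y = 0.00, F.y = 0.00 ✓; |EF| = 15.40 ✓; ∠(UF, FE) = 90.00° ✓; |UF| = 9.900 ✓; bearing(U→Q) − bearing(U→F) = 81.00° ✓; |UQ| = 9.900 ✓; ∠(UQ, QK) = 90.00° ✓; |QK| = 11.60 ✗.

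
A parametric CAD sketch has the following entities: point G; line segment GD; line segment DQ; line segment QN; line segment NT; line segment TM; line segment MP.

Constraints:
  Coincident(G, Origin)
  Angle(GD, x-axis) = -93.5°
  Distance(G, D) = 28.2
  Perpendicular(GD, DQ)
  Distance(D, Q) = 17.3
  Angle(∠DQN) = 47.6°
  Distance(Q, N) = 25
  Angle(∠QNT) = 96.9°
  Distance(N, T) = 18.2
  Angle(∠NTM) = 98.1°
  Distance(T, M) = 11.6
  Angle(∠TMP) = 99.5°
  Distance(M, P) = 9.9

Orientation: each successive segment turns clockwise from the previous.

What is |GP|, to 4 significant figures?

27.57

∠NTM = 98.1° gives TM at -120.9° from the x-axis; with |TM| = 11.6, M = (7.151, -31.10). ∠TMP = 99.5° gives MP at 158.6° from the x-axis; with |MP| = 9.9, P = (-2.067, -27.49). Then |GP| = |P − G| = 27.57.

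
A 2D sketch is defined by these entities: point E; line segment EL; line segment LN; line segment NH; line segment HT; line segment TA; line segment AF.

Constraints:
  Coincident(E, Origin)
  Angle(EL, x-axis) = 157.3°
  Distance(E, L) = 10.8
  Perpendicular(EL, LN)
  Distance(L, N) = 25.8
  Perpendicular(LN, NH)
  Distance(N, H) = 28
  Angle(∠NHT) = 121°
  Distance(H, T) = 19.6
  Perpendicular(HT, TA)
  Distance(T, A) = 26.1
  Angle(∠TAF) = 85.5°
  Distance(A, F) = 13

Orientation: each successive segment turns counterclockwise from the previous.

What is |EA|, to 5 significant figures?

6.6312

E is at the origin; EL runs at 157.3° with length 10.8, so L = (-9.9634, 4.1678). The perpendicularity gives LN at right angles to EL, so LN runs at -112.70°; with |LN| = 25.8, N = (-19.920, -19.634). The perpendicularity gives NH at right angles to LN, so NH runs at -22.700°; with |NH| = 28.0, H = (5.9113, -30.439). ∠NHT = 121.0° gives HT at 36.300° from the x-axis; with |HT| = 19.6, T = (21.707, -18.836). HT ⟂ TA, so TA runs at 126.30°; with |TA| = 26.1, A = (6.2559, 2.1991). Then |EA| = |A − E| = 6.6312.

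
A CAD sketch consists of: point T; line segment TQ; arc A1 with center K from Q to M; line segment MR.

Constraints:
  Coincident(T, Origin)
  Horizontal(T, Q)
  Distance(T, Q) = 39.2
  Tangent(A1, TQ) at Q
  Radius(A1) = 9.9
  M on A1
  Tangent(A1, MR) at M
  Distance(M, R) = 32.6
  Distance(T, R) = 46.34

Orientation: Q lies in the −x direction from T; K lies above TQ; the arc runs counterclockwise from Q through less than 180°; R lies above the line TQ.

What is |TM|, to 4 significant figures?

30.55

T is at the origin; T and Q share the same y with |TQ| = 39.2 and Q on the −x side, so Q = (-39.20, 0.000). Since A1 is tangent to TQ there, KQ ⟂ TQ, so K = Q + (0, 9.9) = (-39.20, 9.900). Since KM ⟂ MR (tangency), |KR| = √(9.9² + 32.6²) = 34.07 regardless of where M sits on A1. So R lies on both circle(T, 46.34) and circle(K, 34.07); the above-TQ intersection is R = (-23.32, 40.04). M is the foot of the tangent from R: M = (-29.48, 8.030).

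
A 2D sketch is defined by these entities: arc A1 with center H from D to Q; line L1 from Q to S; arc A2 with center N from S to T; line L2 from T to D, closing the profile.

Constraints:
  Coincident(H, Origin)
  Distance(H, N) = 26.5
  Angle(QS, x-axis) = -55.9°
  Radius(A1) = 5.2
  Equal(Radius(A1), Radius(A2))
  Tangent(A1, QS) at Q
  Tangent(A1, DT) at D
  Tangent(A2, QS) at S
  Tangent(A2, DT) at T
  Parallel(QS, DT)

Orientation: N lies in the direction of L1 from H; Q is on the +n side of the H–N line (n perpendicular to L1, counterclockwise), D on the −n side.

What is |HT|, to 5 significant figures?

27.005

Tangency of A1 to both parallel lines with radius 5.2 puts Q and D at H ± 5.2·n: Q = (4.3059, 2.9153), D = (-4.3059, -2.9153). Equal radii place S and T the same way about N: S = N + 5.2·n = (19.163, -19.028), T = N − 5.2·n = (10.551, -24.859). Then |HT| = |T − H| = 27.005.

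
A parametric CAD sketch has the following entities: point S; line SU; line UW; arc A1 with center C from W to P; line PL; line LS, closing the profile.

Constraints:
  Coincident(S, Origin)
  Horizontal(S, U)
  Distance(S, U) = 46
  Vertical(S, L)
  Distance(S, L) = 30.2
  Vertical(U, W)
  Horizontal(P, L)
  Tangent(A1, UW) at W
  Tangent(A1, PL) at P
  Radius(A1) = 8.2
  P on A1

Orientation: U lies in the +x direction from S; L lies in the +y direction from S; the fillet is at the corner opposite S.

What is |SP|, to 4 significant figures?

48.38

The virtual corner opposite S is at (46.00, 30.20). Tangency of A1 to UW means the radius CW is perpendicular to UW and A1 meets PL tangentially, so CP is at right angles to PL, with radius 8.2, so the center C sits 8.2 in from both sides at C = (37.80, 22.00). That places the tangent points at W = (46.00, 22.00) on UW and P = (37.80, 30.20) on PL. Then |SP| = |P − S| = 48.38.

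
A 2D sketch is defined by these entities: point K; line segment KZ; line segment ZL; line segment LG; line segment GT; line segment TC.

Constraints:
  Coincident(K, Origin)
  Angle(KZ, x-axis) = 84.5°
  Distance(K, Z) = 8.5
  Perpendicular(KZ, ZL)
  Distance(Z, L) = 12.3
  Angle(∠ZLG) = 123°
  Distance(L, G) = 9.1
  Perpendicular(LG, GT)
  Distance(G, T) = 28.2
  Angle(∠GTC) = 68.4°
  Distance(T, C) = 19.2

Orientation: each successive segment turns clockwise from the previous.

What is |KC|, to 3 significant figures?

11.1

The perpendicularity gives GT at right angles to LG, so GT runs at -152°; with |GT| = 28.2, T = (-7.75, -13.8). ∠GTC = 68.4° gives TC at 95.9° from the x-axis; with |TC| = 19.2, C = (-9.73, 5.29). Then |KC| = |C − K| = 11.1.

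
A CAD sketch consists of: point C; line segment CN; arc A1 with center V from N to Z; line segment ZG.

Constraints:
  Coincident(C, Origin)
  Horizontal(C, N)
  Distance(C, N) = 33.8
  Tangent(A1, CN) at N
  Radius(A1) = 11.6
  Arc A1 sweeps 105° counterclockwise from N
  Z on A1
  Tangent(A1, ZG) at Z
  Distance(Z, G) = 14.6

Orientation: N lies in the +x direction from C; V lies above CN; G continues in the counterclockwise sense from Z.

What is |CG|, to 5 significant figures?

50.235

C is at the origin; CN is horizontal with |CN| = 33.8 and N on the +x side, so N = (33.800, 0.0000). Since A1 is tangent to CN there, VN ⟂ CN, so V = N + (0, 11.6) = (33.800, 11.600). On A1, N sits at bearing -90° from V; a 105° counterclockwise sweep puts Z at bearing 15°, so Z = V + 11.6·(cos 15°, sin 15°) = (45.005, 14.602). A1 meets ZG tangentially, so VZ is at right angles to ZG, so ZG runs along (−sin 15°, cos 15°); with |ZG| = 14.6, G = (41.226, 28.705). Then |CG| = |G − C| = 50.235.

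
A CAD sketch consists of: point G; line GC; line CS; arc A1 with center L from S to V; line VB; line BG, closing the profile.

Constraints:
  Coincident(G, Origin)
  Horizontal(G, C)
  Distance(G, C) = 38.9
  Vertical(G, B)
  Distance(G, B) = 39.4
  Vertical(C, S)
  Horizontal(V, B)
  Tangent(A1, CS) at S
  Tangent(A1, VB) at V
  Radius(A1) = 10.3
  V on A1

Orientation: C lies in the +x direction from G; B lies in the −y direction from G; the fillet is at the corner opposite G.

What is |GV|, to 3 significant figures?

48.7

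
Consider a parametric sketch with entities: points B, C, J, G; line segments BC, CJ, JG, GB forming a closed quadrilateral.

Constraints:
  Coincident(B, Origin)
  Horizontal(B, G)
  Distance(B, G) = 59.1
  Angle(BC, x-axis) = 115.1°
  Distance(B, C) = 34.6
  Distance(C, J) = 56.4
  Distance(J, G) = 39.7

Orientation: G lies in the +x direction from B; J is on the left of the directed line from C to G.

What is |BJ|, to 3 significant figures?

54.7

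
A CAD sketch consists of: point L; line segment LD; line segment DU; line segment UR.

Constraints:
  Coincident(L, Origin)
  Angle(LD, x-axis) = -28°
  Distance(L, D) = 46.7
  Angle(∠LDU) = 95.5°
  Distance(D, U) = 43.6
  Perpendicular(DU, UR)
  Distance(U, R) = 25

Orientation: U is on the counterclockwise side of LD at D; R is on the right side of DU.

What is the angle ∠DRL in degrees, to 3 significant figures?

26.2°

L is at the origin; LD runs at -28.0° with length 46.7, so D = 46.7·(cos -28.0°, sin -28.0°) = (41.2, -21.9). ∠LDU = 95.5°, so DU runs at -28.0° + (180° − 95.5°) = 56.5° from the x-axis; with |DU| = 43.6, U = D + 43.6·(cos 56.5°, sin 56.5°) = (65.3, 14.4). DU ⟂ UR; with |UR| = 25.0 on the right of DU, R = U + 25.0·(0.834, -0.552) = (86.1, 0.635). Then cos ∠DRL = RD·RL / (|RD||RL|), giving 26.2°.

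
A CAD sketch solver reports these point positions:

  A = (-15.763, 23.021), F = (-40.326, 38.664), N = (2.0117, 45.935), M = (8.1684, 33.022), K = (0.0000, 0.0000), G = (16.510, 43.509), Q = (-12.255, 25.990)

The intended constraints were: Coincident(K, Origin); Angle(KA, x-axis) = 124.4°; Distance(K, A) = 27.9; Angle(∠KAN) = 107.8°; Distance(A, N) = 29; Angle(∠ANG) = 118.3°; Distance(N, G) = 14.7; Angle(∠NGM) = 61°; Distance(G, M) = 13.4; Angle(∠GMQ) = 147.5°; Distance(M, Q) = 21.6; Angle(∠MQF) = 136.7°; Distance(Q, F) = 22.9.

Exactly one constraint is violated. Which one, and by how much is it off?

Distance(Q, F) = 22.9 — off by 7.90.

K = (0.00, 0.00) ✓; KA at 124.4° ✓; |KA| = 27.90 ✓; ∠KAN = 107.8° ✓; |AN| = 29.00 ✓; ∠ANG = 118.3° ✓; |NG| = 14.70 ✓; ∠NGM = 61.00° ✓; |GM| = 13.40 ✓; ∠GMQ = 147.5° ✓; |MQ| = 21.60 ✓; ∠MQF = 136.7° ✓; |QF| = 30.80 ✗.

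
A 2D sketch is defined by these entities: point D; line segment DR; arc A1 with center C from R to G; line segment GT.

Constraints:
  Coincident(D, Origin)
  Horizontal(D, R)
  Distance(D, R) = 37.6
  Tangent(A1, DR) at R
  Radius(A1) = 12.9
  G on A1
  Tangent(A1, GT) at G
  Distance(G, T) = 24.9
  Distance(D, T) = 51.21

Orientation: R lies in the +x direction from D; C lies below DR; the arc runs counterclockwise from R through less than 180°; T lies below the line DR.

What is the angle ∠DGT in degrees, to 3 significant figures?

138°

Checks: ∠(CR, RD) = 90.00° ✓; |CG| = 12.90 ✓; ∠(CG, GT) = 90.00° ✓; |GT| = 24.90 ✓; |DT| = 51.21 ✓.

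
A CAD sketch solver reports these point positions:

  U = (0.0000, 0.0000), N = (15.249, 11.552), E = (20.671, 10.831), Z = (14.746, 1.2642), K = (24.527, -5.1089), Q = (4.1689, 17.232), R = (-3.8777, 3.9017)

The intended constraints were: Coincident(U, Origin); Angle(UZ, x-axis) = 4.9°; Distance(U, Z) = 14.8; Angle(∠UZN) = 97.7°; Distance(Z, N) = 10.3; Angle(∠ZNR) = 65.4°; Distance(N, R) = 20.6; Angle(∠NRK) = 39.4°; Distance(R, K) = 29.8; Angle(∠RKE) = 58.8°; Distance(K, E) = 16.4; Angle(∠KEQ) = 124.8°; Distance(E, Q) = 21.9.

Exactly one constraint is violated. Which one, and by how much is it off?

Distance(E, Q) = 21.9 — off by 4.20.

U = (0.00, 0.00) ✓; UZ at 4.900° ✓; |UZ| = 14.80 ✓; ∠UZN = 97.70° ✓; |ZN| = 10.30 ✓; ∠ZNR = 65.40° ✓; |NR| = 20.60 ✓; ∠NRK = 39.40° ✓; |RK| = 29.80 ✓; ∠RKE = 58.80° ✓; |KE| = 16.40 ✓; ∠KEQ = 124.8° ✓; |EQ| = 17.70 ✗.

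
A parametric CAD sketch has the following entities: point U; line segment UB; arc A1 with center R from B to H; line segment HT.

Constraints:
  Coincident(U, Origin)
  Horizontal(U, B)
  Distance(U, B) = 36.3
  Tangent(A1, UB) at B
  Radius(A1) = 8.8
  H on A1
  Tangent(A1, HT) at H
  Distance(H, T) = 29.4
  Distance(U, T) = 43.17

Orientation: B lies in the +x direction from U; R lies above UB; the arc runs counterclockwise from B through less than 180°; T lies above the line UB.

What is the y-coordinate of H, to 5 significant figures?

14.712

U is at the origin; U and B share the same y with |UB| = 36.3 and B on the +x side, so B = (36.300, 0.0000). Since A1 is tangent to UB there, RB ⟂ UB, so R = B + (0, 8.8) = (36.300, 8.8000). Since RH ⟂ HT (tangency), |RT| = √(8.8² + 29.4²) = 30.689 regardless of where H sits on A1. So T lies on both circle(U, 43.17) and circle(R, 30.689); the above-UB intersection is T = (23.068, 36.490). H is the foot of the tangent from T: H = (42.819, 14.712).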